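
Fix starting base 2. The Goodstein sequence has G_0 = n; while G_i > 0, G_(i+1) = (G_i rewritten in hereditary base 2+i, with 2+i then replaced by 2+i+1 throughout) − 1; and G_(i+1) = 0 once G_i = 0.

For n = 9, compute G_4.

140743

base 2: 9 = 2^(2 + 1) + 1; at 3: 3^(3 + 1) + 1 = 82; next = 81
base 3: 81 = 3^(3 + 1); at 4: 4^(4 + 1) = 1024; next = 1023
base 4: 1023 = 3·4^4 + 3·4^3 + 3·4^2 + 3·4 + 3; at 5: 3·5^5 + 3·5^3 + 3·5^2 + 3·5 + 3 = 9843; next = 9842
base 5: 9842 = 3·5^5 + 3·5^3 + 3·5^2 + 3·5 + 2; at 6: 3·6^6 + 3·6^3 + 3·6^2 + 3·6 + 2 = 140744; next = 140743
base 6: 140743 = 3·6^6 + 3·6^3 + 3·6^2 + 3·6 + 1; at 7: 3·7^7 + 3·7^3 + 3·7^2 + 3·7 + 1 = 2471827; next = 2471826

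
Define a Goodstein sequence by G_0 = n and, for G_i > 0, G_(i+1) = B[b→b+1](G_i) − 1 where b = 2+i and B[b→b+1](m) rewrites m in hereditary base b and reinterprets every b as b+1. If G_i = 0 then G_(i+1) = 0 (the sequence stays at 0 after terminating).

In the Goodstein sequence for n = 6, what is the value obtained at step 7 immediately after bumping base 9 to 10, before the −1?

555552

[0] 6 ≡ 2^2 + 2 (base 2). Lift 3: 30. −1: 29.
[1] 29 ≡ 3^3 + 2 (base 3). Lift 4: 258. −1: 257.
[2] 257 ≡ 4^4 + 1 (base 4). Lift 5: 3126. −1: 3125.
[3] 3125 ≡ 5^5 (base 5). Lift 6: 46656. −1: 46655.
[4] 46655 ≡ 5·6^5 + 5·6^4 + 5·6^3 + 5·6^2 + 5·6 + 5 (base 6). Lift 7: 98040. −1: 98039.
[5] 98039 ≡ 5·7^5 + 5·7^4 + 5·7^3 + 5·7^2 + 5·7 + 4 (base 7). Lift 8: 187244. −1: 187243.
[6] 187243 ≡ 5·8^5 + 5·8^4 + 5·8^3 + 5·8^2 + 5·8 + 3 (base 8). Lift 9: 332148. −1: 332147.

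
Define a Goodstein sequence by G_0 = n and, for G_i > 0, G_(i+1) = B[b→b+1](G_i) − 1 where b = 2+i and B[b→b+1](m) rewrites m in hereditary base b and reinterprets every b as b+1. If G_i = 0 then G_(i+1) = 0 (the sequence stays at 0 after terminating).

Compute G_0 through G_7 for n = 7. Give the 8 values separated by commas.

7 —HB2→ 2^2 + 2 + 1 —bump→ 3^3 + 3 + 1 = 31 —(−1)→ 30
30 —HB3→ 3^3 + 3 —bump→ 4^4 + 4 = 260 —(−1)→ 259
259 —HB4→ 4^4 + 3 —bump→ 5^5 + 3 = 3128 —(−1)→ 3127
3127 —HB5→ 5^5 + 2 —bump→ 6^6 + 2 = 46658 —(−1)→ 46657
46657 —HB6→ 6^6 + 1 —bump→ 7^7 + 1 = 823544 —(−1)→ 823543
823543 —HB7→ 7^7 —bump→ 8^8 = 16777216 —(−1)→ 16777215
16777215 —HB8→ 7·8^7 + 7·8^6 + 7·8^5 + 7·8^4 + 7·8^3 + 7·8^2 + 7·8 + 7 —bump→ 7·9^7 + 7·9^6 + 7·9^5 + 7·9^4 + 7·9^3 + 7·9^2 + 7·9 + 7 = 37665880 —(−1)→ 37665879

7, 30, 259, 3127, 46657, 823543, 16777215, 37665879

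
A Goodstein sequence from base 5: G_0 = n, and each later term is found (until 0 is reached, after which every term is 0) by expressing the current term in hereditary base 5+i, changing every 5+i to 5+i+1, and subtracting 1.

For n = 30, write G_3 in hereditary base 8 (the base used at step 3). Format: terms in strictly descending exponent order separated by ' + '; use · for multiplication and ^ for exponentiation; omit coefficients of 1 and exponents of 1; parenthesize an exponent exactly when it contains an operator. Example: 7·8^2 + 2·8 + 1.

8^2 + 3

(0) 30|_5 = 5^2 + 5 ↦ 6^2 + 6|_6 = 42 ⇒ 41
(1) 41|_6 = 6^2 + 5 ↦ 7^2 + 5|_7 = 54 ⇒ 53
(2) 53|_7 = 7^2 + 4 ↦ 8^2 + 4|_8 = 68 ⇒ 67
(3) 67|_8 = 8^2 + 3 ↦ 9^2 + 3|_9 = 84 ⇒ 83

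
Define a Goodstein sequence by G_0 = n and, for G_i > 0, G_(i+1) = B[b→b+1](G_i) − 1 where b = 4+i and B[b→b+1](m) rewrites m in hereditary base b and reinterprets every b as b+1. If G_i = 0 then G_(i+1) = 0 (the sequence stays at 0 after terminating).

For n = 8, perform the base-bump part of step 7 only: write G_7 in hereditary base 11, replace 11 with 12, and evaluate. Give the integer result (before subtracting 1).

8 —HB4→ 2·4 —bump→ 2·5 = 10 —(−1)→ 9
9 —HB5→ 5 + 4 —bump→ 6 + 4 = 10 —(−1)→ 9
9 —HB6→ 6 + 3 —bump→ 7 + 3 = 10 —(−1)→ 9
9 —HB7→ 7 + 2 —bump→ 8 + 2 = 10 —(−1)→ 9
9 —HB8→ 8 + 1 —bump→ 9 + 1 = 10 —(−1)→ 9
9 —HB9→ 9 —bump→ 10 = 10 —(−1)→ 9
9 —HB10→ 9 —bump→ 9 = 9 —(−1)→ 8

8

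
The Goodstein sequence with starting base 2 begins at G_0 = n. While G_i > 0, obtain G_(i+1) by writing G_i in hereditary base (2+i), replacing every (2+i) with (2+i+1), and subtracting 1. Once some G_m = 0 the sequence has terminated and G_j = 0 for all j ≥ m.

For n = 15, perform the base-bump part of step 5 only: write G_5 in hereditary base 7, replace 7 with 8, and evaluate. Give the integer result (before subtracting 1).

150994944

15 —HB2→ 2^(2 + 1) + 2^2 + 2 + 1 —bump→ 3^(3 + 1) + 3^3 + 3 + 1 = 112 —(−1)→ 111
111 —HB3→ 3^(3 + 1) + 3^3 + 3 —bump→ 4^(4 + 1) + 4^4 + 4 = 1284 —(−1)→ 1283
1283 —HB4→ 4^(4 + 1) + 4^4 + 3 —bump→ 5^(5 + 1) + 5^5 + 3 = 18753 —(−1)→ 18752
18752 —HB5→ 5^(5 + 1) + 5^5 + 2 —bump→ 6^(6 + 1) + 6^6 + 2 = 326594 —(−1)→ 326593
326593 —HB6→ 6^(6 + 1) + 6^6 + 1 —bump→ 7^(7 + 1) + 7^7 + 1 = 6588345 —(−1)→ 6588344
6588344 —HB7→ 7^(7 + 1) + 7^7 —bump→ 8^(8 + 1) + 8^8 = 150994944 —(−1)→ 150994943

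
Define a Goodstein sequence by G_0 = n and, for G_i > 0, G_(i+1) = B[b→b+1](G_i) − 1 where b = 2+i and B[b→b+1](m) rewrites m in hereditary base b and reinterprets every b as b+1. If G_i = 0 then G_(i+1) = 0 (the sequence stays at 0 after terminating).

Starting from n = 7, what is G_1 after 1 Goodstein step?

G_0 = 7. HB_2(7) = 2^2 + 2 + 1. Bump = 31. G_1 = 30.
G_1 = 30. HB_3(30) = 3^3 + 3. Bump = 260. G_2 = 259.

30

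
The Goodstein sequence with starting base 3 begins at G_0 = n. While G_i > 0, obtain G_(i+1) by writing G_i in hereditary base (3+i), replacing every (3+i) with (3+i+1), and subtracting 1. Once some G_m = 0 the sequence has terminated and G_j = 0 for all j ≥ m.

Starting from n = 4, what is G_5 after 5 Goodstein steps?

1

G_0 = 4. HB_3(4) = 3 + 1. Bump = 5. G_1 = 4.
G_1 = 4. HB_4(4) = 4. Bump = 5. G_2 = 4.
G_2 = 4. HB_5(4) = 4. Bump = 4. G_3 = 3.
G_3 = 3. HB_6(3) = 3. Bump = 3. G_4 = 2.
G_4 = 2. HB_7(2) = 2. Bump = 2. G_5 = 1.
G_5 = 1. HB_8(1) = 1. Bump = 1. G_6 = 0.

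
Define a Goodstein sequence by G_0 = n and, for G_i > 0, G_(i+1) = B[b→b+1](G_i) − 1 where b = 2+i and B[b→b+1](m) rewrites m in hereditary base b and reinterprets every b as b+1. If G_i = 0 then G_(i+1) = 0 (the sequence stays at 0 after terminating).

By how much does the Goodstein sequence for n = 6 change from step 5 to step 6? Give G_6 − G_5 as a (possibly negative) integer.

G_0=6  [base 2] 2^2 + 2  →[2↦3]→  3^3 + 3 = 30  −1 ⇒ G_1=29
G_1=29  [base 3] 3^3 + 2  →[3↦4]→  4^4 + 2 = 258  −1 ⇒ G_2=257
G_2=257  [base 4] 4^4 + 1  →[4↦5]→  5^5 + 1 = 3126  −1 ⇒ G_3=3125
G_3=3125  [base 5] 5^5  →[5↦6]→  6^6 = 46656  −1 ⇒ G_4=46655
G_4=46655  [base 6] 5·6^5 + 5·6^4 + 5·6^3 + 5·6^2 + 5·6 + 5  →[6↦7]→  5·7^5 + 5·7^4 + 5·7^3 + 5·7^2 + 5·7 + 5 = 98040  −1 ⇒ G_5=98039
G_5=98039  [base 7] 5·7^5 + 5·7^4 + 5·7^3 + 5·7^2 + 5·7 + 4  →[7↦8]→  5·8^5 + 5·8^4 + 5·8^3 + 5·8^2 + 5·8 + 4 = 187244  −1 ⇒ G_6=187243

89204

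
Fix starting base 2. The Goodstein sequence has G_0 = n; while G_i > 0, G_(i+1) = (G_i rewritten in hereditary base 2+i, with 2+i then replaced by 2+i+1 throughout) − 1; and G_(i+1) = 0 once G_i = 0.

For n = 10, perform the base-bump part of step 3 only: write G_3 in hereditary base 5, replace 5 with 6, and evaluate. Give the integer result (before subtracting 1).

279936

(0) 10|_2 = 2^(2 + 1) + 2 ↦ 3^(3 + 1) + 3|_3 = 84 ⇒ 83
(1) 83|_3 = 3^(3 + 1) + 2 ↦ 4^(4 + 1) + 2|_4 = 1026 ⇒ 1025
(2) 1025|_4 = 4^(4 + 1) + 1 ↦ 5^(5 + 1) + 1|_5 = 15626 ⇒ 15625
(3) 15625|_5 = 5^(5 + 1) ↦ 6^(6 + 1)|_6 = 279936 ⇒ 279935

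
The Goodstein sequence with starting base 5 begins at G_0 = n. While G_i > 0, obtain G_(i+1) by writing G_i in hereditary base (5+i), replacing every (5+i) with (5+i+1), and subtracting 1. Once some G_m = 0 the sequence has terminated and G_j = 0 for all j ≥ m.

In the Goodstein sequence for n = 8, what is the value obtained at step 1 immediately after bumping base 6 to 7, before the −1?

base 5: 8 = 5 + 3; at 6: 6 + 3 = 9; next = 8
base 6: 8 = 6 + 2; at 7: 7 + 2 = 9; next = 8

9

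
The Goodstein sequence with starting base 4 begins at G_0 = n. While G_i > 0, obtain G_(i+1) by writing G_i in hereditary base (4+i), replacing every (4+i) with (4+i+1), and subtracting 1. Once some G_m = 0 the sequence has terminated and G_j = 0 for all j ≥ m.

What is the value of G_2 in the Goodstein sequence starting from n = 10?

base 4: 10 = 2·4 + 2; at 5: 2·5 + 2 = 12; next = 11
base 5: 11 = 2·5 + 1; at 6: 2·6 + 1 = 13; next = 12
base 6: 12 = 2·6; at 7: 2·7 = 14; next = 13

12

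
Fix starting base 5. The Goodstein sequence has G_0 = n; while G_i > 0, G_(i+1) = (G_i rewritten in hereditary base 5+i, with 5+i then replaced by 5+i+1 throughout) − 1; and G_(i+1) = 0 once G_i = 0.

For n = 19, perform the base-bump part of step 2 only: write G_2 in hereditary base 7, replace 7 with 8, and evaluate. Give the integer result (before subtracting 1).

step 0: 19 = 3·5 + 4; sub 6 for 5: 3·6 + 4; = 22; G_1 = 22−1 = 21
step 1: 21 = 3·6 + 3; sub 7 for 6: 3·7 + 3; = 24; G_2 = 24−1 = 23
step 2: 23 = 3·7 + 2; sub 8 for 7: 3·8 + 2; = 26; G_3 = 26−1 = 25

26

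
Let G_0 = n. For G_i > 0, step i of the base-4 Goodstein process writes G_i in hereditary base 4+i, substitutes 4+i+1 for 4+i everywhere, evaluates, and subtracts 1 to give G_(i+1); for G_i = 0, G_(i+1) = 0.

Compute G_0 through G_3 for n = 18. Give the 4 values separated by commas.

18, 26, 36, 48

18 —HB4→ 4^2 + 2 —bump→ 5^2 + 2 = 27 —(−1)→ 26
26 —HB5→ 5^2 + 1 —bump→ 6^2 + 1 = 37 —(−1)→ 36
36 —HB6→ 6^2 —bump→ 7^2 = 49 —(−1)→ 48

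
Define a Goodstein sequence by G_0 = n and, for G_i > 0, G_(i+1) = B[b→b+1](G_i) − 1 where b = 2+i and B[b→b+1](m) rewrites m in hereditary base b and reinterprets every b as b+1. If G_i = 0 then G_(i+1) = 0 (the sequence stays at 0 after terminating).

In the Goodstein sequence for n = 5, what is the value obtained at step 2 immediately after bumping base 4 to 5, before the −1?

468

G_0=5  [base 2] 2^2 + 1  →[2↦3]→  3^3 + 1 = 28  −1 ⇒ G_1=27
G_1=27  [base 3] 3^3  →[3↦4]→  4^4 = 256  −1 ⇒ G_2=255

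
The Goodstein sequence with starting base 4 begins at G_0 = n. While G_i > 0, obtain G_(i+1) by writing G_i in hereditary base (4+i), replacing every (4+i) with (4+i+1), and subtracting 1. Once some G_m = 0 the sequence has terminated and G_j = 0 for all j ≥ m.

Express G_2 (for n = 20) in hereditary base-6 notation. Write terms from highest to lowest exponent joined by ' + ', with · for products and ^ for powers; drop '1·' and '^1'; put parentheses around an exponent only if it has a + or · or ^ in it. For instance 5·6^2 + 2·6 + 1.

6^2 + 3

G_0=20  [base 4] 4^2 + 4  →[4↦5]→  5^2 + 5 = 30  −1 ⇒ G_1=29
G_1=29  [base 5] 5^2 + 4  →[5↦6]→  6^2 + 4 = 40  −1 ⇒ G_2=39
G_2=39  [base 6] 6^2 + 3  →[6↦7]→  7^2 + 3 = 52  −1 ⇒ G_3=51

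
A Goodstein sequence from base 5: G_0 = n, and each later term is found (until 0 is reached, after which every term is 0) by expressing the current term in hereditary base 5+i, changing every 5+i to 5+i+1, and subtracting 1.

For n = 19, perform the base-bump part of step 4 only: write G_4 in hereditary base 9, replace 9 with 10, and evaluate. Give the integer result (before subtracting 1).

step 0: 19 = 3·5 + 4; sub 6 for 5: 3·6 + 4; = 22; G_1 = 22−1 = 21
step 1: 21 = 3·6 + 3; sub 7 for 6: 3·7 + 3; = 24; G_2 = 24−1 = 23
step 2: 23 = 3·7 + 2; sub 8 for 7: 3·8 + 2; = 26; G_3 = 26−1 = 25
step 3: 25 = 3·8 + 1; sub 9 for 8: 3·9 + 1; = 28; G_4 = 28−1 = 27

30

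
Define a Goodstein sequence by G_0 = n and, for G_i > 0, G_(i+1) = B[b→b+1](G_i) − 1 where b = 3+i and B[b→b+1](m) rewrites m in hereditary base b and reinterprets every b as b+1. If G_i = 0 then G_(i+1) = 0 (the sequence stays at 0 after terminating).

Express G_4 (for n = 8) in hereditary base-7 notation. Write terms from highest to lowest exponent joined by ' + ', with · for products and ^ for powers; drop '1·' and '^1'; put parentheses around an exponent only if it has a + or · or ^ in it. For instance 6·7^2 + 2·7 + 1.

7 + 4

(0) 8|_3 = 2·3 + 2 ↦ 2·4 + 2|_4 = 10 ⇒ 9
(1) 9|_4 = 2·4 + 1 ↦ 2·5 + 1|_5 = 11 ⇒ 10
(2) 10|_5 = 2·5 ↦ 2·6|_6 = 12 ⇒ 11
(3) 11|_6 = 6 + 5 ↦ 7 + 5|_7 = 12 ⇒ 11
(4) 11|_7 = 7 + 4 ↦ 8 + 4|_8 = 12 ⇒ 11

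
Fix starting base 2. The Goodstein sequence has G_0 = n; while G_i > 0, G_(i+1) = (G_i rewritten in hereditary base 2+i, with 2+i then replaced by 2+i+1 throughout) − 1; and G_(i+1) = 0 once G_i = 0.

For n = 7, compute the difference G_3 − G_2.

2868

[0] 7 ≡ 2^2 + 2 + 1 (base 2). Lift 3: 31. −1: 30.
[1] 30 ≡ 3^3 + 3 (base 3). Lift 4: 260. −1: 259.
[2] 259 ≡ 4^4 + 3 (base 4). Lift 5: 3128. −1: 3127.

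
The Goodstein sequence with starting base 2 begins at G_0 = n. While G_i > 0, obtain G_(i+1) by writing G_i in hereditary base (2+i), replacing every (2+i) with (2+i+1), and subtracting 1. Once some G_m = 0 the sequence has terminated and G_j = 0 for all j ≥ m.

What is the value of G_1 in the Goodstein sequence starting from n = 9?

G_0 = 9. HB_2(9) = 2^(2 + 1) + 1. Bump = 82. G_1 = 81.
G_1 = 81. HB_3(81) = 3^(3 + 1). Bump = 1024. G_2 = 1023.

81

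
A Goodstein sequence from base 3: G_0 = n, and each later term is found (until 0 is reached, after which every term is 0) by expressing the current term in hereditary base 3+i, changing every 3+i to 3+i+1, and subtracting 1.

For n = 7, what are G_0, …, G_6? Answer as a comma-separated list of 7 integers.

7, 8, 9, 9, 9, 9, 9

7 —HB3→ 2·3 + 1 —bump→ 2·4 + 1 = 9 —(−1)→ 8
8 —HB4→ 2·4 —bump→ 2·5 = 10 —(−1)→ 9
9 —HB5→ 5 + 4 —bump→ 6 + 4 = 10 —(−1)→ 9
9 —HB6→ 6 + 3 —bump→ 7 + 3 = 10 —(−1)→ 9
9 —HB7→ 7 + 2 —bump→ 8 + 2 = 10 —(−1)→ 9
9 —HB8→ 8 + 1 —bump→ 9 + 1 = 10 —(−1)→ 9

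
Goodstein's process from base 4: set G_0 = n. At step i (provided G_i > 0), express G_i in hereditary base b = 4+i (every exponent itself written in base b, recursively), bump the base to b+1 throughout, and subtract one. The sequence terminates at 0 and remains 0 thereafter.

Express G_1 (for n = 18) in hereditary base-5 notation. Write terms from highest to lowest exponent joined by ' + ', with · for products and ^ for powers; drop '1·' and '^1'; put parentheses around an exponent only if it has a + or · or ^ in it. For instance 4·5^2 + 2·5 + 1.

5^2 + 1

G_0=18  [base 4] 4^2 + 2  →[4↦5]→  5^2 + 2 = 27  −1 ⇒ G_1=26
G_1=26  [base 5] 5^2 + 1  →[5↦6]→  6^2 + 1 = 37  −1 ⇒ G_2=36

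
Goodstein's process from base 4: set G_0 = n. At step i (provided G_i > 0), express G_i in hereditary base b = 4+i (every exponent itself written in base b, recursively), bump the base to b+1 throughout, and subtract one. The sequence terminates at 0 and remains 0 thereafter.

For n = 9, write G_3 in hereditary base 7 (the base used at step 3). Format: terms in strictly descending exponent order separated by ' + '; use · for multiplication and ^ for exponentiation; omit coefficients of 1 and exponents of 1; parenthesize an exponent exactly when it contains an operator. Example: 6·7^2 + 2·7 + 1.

7 + 4

9 —HB4→ 2·4 + 1 —bump→ 2·5 + 1 = 11 —(−1)→ 10
10 —HB5→ 2·5 —bump→ 2·6 = 12 —(−1)→ 11
11 —HB6→ 6 + 5 —bump→ 7 + 5 = 12 —(−1)→ 11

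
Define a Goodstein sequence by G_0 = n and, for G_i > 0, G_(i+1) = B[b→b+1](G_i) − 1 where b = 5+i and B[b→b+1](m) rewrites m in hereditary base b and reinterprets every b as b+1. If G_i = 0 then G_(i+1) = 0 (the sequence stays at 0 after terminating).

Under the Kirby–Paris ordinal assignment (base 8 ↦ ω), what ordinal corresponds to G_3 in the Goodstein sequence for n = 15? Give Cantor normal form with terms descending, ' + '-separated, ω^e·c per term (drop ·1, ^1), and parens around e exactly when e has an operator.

step 0: 15 = 3·5; sub 6 for 5: 3·6; = 18; G_1 = 18−1 = 17
step 1: 17 = 2·6 + 5; sub 7 for 6: 2·7 + 5; = 19; G_2 = 19−1 = 18
step 2: 18 = 2·7 + 4; sub 8 for 7: 2·8 + 4; = 20; G_3 = 20−1 = 19
step 3: 19 = 2·8 + 3; sub 9 for 8: 2·9 + 3; = 21; G_4 = 21−1 = 20

ω·2 + 3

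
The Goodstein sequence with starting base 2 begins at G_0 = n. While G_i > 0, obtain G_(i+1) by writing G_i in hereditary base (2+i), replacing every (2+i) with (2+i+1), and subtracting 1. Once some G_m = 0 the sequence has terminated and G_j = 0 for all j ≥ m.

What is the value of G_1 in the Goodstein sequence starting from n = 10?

83

(0) 10|_2 = 2^(2 + 1) + 2 ↦ 3^(3 + 1) + 3|_3 = 84 ⇒ 83
(1) 83|_3 = 3^(3 + 1) + 2 ↦ 4^(4 + 1) + 2|_4 = 1026 ⇒ 1025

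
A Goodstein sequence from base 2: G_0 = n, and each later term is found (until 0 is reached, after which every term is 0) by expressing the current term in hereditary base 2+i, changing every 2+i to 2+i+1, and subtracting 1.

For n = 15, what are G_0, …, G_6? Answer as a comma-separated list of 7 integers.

15, 111, 1283, 18752, 326593, 6588344, 150994943

base 2: 15 = 2^(2 + 1) + 2^2 + 2 + 1; at 3: 3^(3 + 1) + 3^3 + 3 + 1 = 112; next = 111
base 3: 111 = 3^(3 + 1) + 3^3 + 3; at 4: 4^(4 + 1) + 4^4 + 4 = 1284; next = 1283
base 4: 1283 = 4^(4 + 1) + 4^4 + 3; at 5: 5^(5 + 1) + 5^5 + 3 = 18753; next = 18752
base 5: 18752 = 5^(5 + 1) + 5^5 + 2; at 6: 6^(6 + 1) + 6^6 + 2 = 326594; next = 326593
base 6: 326593 = 6^(6 + 1) + 6^6 + 1; at 7: 7^(7 + 1) + 7^7 + 1 = 6588345; next = 6588344
base 7: 6588344 = 7^(7 + 1) + 7^7; at 8: 8^(8 + 1) + 8^8 = 150994944; next = 150994943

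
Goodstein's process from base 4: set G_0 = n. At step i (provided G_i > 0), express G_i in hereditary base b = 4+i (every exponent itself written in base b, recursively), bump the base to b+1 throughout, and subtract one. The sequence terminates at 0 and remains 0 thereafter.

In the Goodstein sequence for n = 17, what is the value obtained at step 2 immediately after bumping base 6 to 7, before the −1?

G_0=17  [base 4] 4^2 + 1  →[4↦5]→  5^2 + 1 = 26  −1 ⇒ G_1=25
G_1=25  [base 5] 5^2  →[5↦6]→  6^2 = 36  −1 ⇒ G_2=35
G_2=35  [base 6] 5·6 + 5  →[6↦7]→  5·7 + 5 = 40  −1 ⇒ G_3=39

40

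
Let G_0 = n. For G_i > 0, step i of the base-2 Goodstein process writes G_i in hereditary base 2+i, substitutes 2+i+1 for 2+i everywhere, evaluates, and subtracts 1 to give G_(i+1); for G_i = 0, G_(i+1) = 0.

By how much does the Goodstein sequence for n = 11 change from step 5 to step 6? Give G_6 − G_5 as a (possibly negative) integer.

base 2: 11 = 2^(2 + 1) + 2 + 1; at 3: 3^(3 + 1) + 3 + 1 = 85; next = 84
base 3: 84 = 3^(3 + 1) + 3; at 4: 4^(4 + 1) + 4 = 1028; next = 1027
base 4: 1027 = 4^(4 + 1) + 3; at 5: 5^(5 + 1) + 3 = 15628; next = 15627
base 5: 15627 = 5^(5 + 1) + 2; at 6: 6^(6 + 1) + 2 = 279938; next = 279937
base 6: 279937 = 6^(6 + 1) + 1; at 7: 7^(7 + 1) + 1 = 5764802; next = 5764801
base 7: 5764801 = 7^(7 + 1); at 8: 8^(8 + 1) = 134217728; next = 134217727

128452926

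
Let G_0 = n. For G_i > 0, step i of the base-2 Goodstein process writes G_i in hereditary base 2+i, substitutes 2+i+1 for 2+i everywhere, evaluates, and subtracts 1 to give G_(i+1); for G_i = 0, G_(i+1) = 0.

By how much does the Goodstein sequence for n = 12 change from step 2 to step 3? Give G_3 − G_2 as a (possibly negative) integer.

14620

G_0=12  [base 2] 2^(2 + 1) + 2^2  →[2↦3]→  3^(3 + 1) + 3^3 = 108  −1 ⇒ G_1=107
G_1=107  [base 3] 3^(3 + 1) + 2·3^2 + 2·3 + 2  →[3↦4]→  4^(4 + 1) + 2·4^2 + 2·4 + 2 = 1066  −1 ⇒ G_2=1065
G_2=1065  [base 4] 4^(4 + 1) + 2·4^2 + 2·4 + 1  →[4↦5]→  5^(5 + 1) + 2·5^2 + 2·5 + 1 = 15686  −1 ⇒ G_3=15685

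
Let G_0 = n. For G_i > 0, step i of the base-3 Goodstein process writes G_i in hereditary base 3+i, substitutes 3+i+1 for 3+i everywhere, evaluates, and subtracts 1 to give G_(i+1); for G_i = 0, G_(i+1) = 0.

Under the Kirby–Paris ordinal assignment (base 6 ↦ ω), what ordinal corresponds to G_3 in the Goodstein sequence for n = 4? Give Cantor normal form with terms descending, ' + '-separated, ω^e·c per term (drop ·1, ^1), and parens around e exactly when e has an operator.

(0) 4|_3 = 3 + 1 ↦ 4 + 1|_4 = 5 ⇒ 4
(1) 4|_4 = 4 ↦ 5|_5 = 5 ⇒ 4
(2) 4|_5 = 4 ↦ 4|_6 = 4 ⇒ 3
(3) 3|_6 = 3 ↦ 3|_7 = 3 ⇒ 2

3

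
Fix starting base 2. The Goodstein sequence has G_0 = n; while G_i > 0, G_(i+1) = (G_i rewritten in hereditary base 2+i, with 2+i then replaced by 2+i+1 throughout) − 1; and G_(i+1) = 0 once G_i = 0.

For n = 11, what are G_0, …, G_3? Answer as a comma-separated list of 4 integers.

11, 84, 1027, 15627

i=0: 11 = 2^(2 + 1) + 2 + 1 (b=2); 2→3: 3^(3 + 1) + 3 + 1 = 85; 85−1 = 84
i=1: 84 = 3^(3 + 1) + 3 (b=3); 3→4: 4^(4 + 1) + 4 = 1028; 1028−1 = 1027
i=2: 1027 = 4^(4 + 1) + 3 (b=4); 4→5: 5^(5 + 1) + 3 = 15628; 15628−1 = 15627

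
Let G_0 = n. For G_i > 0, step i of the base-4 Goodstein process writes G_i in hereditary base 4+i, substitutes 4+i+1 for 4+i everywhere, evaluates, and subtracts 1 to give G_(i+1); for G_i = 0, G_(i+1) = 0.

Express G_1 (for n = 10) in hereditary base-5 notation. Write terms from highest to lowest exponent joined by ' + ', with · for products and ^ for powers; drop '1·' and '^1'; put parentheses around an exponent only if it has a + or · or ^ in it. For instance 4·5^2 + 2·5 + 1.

2·5 + 1

i=0: 10 = 2·4 + 2 (b=4); 4→5: 2·5 + 2 = 12; 12−1 = 11
i=1: 11 = 2·5 + 1 (b=5); 5→6: 2·6 + 1 = 13; 13−1 = 12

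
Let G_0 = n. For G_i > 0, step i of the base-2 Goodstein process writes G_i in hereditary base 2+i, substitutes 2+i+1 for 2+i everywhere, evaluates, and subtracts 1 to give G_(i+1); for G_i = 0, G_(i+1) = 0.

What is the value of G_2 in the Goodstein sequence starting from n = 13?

1279

G_0=13  [base 2] 2^(2 + 1) + 2^2 + 1  →[2↦3]→  3^(3 + 1) + 3^3 + 1 = 109  −1 ⇒ G_1=108
G_1=108  [base 3] 3^(3 + 1) + 3^3  →[3↦4]→  4^(4 + 1) + 4^4 = 1280  −1 ⇒ G_2=1279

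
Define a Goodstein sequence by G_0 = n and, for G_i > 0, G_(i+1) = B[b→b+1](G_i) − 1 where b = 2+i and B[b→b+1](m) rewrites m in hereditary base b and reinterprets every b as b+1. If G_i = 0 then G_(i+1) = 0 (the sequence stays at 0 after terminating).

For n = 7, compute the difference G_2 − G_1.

229

[0] 7 ≡ 2^2 + 2 + 1 (base 2). Lift 3: 31. −1: 30.
[1] 30 ≡ 3^3 + 3 (base 3). Lift 4: 260. −1: 259.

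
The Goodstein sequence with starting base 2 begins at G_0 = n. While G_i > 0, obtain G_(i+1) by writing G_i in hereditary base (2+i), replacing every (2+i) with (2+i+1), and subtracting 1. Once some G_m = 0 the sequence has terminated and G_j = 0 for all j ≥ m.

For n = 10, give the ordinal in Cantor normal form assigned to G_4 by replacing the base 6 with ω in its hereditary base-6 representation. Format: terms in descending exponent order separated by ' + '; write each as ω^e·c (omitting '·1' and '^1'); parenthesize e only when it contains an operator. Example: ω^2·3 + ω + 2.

step 0: 10 = 2^(2 + 1) + 2; sub 3 for 2: 3^(3 + 1) + 3; = 84; G_1 = 84−1 = 83
step 1: 83 = 3^(3 + 1) + 2; sub 4 for 3: 4^(4 + 1) + 2; = 1026; G_2 = 1026−1 = 1025
step 2: 1025 = 4^(4 + 1) + 1; sub 5 for 4: 5^(5 + 1) + 1; = 15626; G_3 = 15626−1 = 15625
step 3: 15625 = 5^(5 + 1); sub 6 for 5: 6^(6 + 1); = 279936; G_4 = 279936−1 = 279935
step 4: 279935 = 5·6^6 + 5·6^5 + 5·6^4 + 5·6^3 + 5·6^2 + 5·6 + 5; sub 7 for 6: 5·7^7 + 5·7^5 + 5·7^4 + 5·7^3 + 5·7^2 + 5·7 + 5; = 4215755; G_5 = 4215755−1 = 4215754

ω^ω·5 + ω^5·5 + ω^4·5 + ω^3·5 + ω^2·5 + ω·5 + 5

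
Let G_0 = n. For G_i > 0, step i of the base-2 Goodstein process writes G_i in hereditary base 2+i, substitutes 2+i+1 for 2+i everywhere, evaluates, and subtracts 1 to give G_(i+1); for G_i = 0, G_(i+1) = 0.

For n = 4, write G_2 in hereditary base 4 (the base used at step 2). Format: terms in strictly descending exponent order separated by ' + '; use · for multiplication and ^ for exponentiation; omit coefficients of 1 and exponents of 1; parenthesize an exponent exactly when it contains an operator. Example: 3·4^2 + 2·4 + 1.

2·4^2 + 2·4 + 1

4 —HB2→ 2^2 —bump→ 3^3 = 27 —(−1)→ 26
26 —HB3→ 2·3^2 + 2·3 + 2 —bump→ 2·4^2 + 2·4 + 2 = 42 —(−1)→ 41
41 —HB4→ 2·4^2 + 2·4 + 1 —bump→ 2·5^2 + 2·5 + 1 = 61 —(−1)→ 60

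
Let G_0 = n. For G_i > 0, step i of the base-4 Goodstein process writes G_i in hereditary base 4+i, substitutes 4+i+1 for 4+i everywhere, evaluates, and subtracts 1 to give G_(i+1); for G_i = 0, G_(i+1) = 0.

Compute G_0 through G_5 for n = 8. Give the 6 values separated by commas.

8, 9, 9, 9, 9, 9

base 4: 8 = 2·4; at 5: 2·5 = 10; next = 9
base 5: 9 = 5 + 4; at 6: 6 + 4 = 10; next = 9
base 6: 9 = 6 + 3; at 7: 7 + 3 = 10; next = 9
base 7: 9 = 7 + 2; at 8: 8 + 2 = 10; next = 9
base 8: 9 = 8 + 1; at 9: 9 + 1 = 10; next = 9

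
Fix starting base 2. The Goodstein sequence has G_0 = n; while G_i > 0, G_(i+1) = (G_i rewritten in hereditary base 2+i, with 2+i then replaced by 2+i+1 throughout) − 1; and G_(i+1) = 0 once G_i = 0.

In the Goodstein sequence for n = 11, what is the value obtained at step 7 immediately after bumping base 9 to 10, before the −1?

(0) 11|_2 = 2^(2 + 1) + 2 + 1 ↦ 3^(3 + 1) + 3 + 1|_3 = 85 ⇒ 84
(1) 84|_3 = 3^(3 + 1) + 3 ↦ 4^(4 + 1) + 4|_4 = 1028 ⇒ 1027
(2) 1027|_4 = 4^(4 + 1) + 3 ↦ 5^(5 + 1) + 3|_5 = 15628 ⇒ 15627
(3) 15627|_5 = 5^(5 + 1) + 2 ↦ 6^(6 + 1) + 2|_6 = 279938 ⇒ 279937
(4) 279937|_6 = 6^(6 + 1) + 1 ↦ 7^(7 + 1) + 1|_7 = 5764802 ⇒ 5764801
(5) 5764801|_7 = 7^(7 + 1) ↦ 8^(8 + 1)|_8 = 134217728 ⇒ 134217727
(6) 134217727|_8 = 7·8^8 + 7·8^7 + 7·8^6 + 7·8^5 + 7·8^4 + 7·8^3 + 7·8^2 + 7·8 + 7 ↦ 7·9^9 + 7·9^7 + 7·9^6 + 7·9^5 + 7·9^4 + 7·9^3 + 7·9^2 + 7·9 + 7|_9 = 2749609303 ⇒ 2749609302

70077777776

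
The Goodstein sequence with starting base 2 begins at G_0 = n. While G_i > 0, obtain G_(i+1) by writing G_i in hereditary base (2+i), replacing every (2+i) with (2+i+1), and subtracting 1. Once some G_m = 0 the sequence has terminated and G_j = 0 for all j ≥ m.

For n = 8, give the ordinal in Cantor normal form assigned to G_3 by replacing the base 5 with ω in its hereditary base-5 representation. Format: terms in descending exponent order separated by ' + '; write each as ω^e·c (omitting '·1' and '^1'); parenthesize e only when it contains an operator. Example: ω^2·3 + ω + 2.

(0) 8|_2 = 2^(2 + 1) ↦ 3^(3 + 1)|_3 = 81 ⇒ 80
(1) 80|_3 = 2·3^3 + 2·3^2 + 2·3 + 2 ↦ 2·4^4 + 2·4^2 + 2·4 + 2|_4 = 554 ⇒ 553
(2) 553|_4 = 2·4^4 + 2·4^2 + 2·4 + 1 ↦ 2·5^5 + 2·5^2 + 2·5 + 1|_5 = 6311 ⇒ 6310
(3) 6310|_5 = 2·5^5 + 2·5^2 + 2·5 ↦ 2·6^6 + 2·6^2 + 2·6|_6 = 93396 ⇒ 93395

ω^ω·2 + ω^2·2 + ω·2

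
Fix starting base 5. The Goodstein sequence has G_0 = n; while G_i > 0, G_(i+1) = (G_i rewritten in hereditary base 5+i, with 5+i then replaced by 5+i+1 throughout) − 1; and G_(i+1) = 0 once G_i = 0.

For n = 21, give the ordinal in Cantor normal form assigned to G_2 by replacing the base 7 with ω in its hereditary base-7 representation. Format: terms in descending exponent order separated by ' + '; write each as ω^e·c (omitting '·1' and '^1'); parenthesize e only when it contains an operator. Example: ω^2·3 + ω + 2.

ω·3 + 6

G_0 = 21. HB_5(21) = 4·5 + 1. Bump = 25. G_1 = 24.
G_1 = 24. HB_6(24) = 4·6. Bump = 28. G_2 = 27.
G_2 = 27. HB_7(27) = 3·7 + 6. Bump = 30. G_3 = 29.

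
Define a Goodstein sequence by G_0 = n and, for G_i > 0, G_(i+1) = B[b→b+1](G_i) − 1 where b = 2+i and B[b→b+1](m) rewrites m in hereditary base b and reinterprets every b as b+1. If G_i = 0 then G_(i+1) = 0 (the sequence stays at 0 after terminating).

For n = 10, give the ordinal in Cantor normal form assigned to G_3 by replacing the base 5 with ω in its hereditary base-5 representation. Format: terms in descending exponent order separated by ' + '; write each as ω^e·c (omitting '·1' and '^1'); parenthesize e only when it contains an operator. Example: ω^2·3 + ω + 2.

[0] 10 ≡ 2^(2 + 1) + 2 (base 2). Lift 3: 84. −1: 83.
[1] 83 ≡ 3^(3 + 1) + 2 (base 3). Lift 4: 1026. −1: 1025.
[2] 1025 ≡ 4^(4 + 1) + 1 (base 4). Lift 5: 15626. −1: 15625.
[3] 15625 ≡ 5^(5 + 1) (base 5). Lift 6: 279936. −1: 279935.

ω^(ω + 1)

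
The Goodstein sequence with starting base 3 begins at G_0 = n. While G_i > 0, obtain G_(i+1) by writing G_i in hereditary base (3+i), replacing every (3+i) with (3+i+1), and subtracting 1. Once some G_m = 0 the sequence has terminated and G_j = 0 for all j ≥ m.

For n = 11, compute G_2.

25

base 3: 11 = 3^2 + 2; at 4: 4^2 + 2 = 18; next = 17
base 4: 17 = 4^2 + 1; at 5: 5^2 + 1 = 26; next = 25
base 5: 25 = 5^2; at 6: 6^2 = 36; next = 35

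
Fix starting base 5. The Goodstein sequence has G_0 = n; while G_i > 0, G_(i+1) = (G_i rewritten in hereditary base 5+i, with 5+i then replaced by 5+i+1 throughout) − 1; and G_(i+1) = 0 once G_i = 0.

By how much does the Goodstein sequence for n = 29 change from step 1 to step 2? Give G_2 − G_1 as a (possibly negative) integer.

12

G_0 = 29. HB_5(29) = 5^2 + 4. Bump = 40. G_1 = 39.
G_1 = 39. HB_6(39) = 6^2 + 3. Bump = 52. G_2 = 51.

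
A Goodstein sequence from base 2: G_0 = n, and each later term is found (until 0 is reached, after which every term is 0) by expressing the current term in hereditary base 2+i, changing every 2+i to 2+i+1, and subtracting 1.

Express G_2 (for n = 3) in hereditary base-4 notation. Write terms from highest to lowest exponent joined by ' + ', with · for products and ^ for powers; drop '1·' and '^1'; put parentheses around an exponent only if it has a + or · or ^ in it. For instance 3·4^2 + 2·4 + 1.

3

i=0: 3 = 2 + 1 (b=2); 2→3: 3 + 1 = 4; 4−1 = 3
i=1: 3 = 3 (b=3); 3→4: 4 = 4; 4−1 = 3
i=2: 3 = 3 (b=4); 4→5: 3 = 3; 3−1 = 2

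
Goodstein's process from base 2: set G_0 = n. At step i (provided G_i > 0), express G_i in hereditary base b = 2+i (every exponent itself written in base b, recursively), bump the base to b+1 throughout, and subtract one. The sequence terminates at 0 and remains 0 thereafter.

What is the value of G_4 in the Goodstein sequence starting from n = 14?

326591

(0) 14|_2 = 2^(2 + 1) + 2^2 + 2 ↦ 3^(3 + 1) + 3^3 + 3|_3 = 111 ⇒ 110
(1) 110|_3 = 3^(3 + 1) + 3^3 + 2 ↦ 4^(4 + 1) + 4^4 + 2|_4 = 1282 ⇒ 1281
(2) 1281|_4 = 4^(4 + 1) + 4^4 + 1 ↦ 5^(5 + 1) + 5^5 + 1|_5 = 18751 ⇒ 18750
(3) 18750|_5 = 5^(5 + 1) + 5^5 ↦ 6^(6 + 1) + 6^6|_6 = 326592 ⇒ 326591
(4) 326591|_6 = 6^(6 + 1) + 5·6^5 + 5·6^4 + 5·6^3 + 5·6^2 + 5·6 + 5 ↦ 7^(7 + 1) + 5·7^5 + 5·7^4 + 5·7^3 + 5·7^2 + 5·7 + 5|_7 = 5862841 ⇒ 5862840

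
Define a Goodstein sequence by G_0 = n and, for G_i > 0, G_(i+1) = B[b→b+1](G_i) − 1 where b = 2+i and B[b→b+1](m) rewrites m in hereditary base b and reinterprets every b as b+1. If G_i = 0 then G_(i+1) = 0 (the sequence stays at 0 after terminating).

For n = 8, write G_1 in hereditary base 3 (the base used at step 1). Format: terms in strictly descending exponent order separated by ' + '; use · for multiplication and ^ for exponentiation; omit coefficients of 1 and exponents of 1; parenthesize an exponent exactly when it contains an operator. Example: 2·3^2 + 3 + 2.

2·3^3 + 2·3^2 + 2·3 + 2

i=0: 8 = 2^(2 + 1) (b=2); 2→3: 3^(3 + 1) = 81; 81−1 = 80
i=1: 80 = 2·3^3 + 2·3^2 + 2·3 + 2 (b=3); 3→4: 2·4^4 + 2·4^2 + 2·4 + 2 = 554; 554−1 = 553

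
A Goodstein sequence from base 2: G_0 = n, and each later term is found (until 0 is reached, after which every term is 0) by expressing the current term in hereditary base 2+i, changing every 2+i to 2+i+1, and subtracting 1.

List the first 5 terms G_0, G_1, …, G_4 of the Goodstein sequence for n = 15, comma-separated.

15, 111, 1283, 18752, 326593

G_0=15  [base 2] 2^(2 + 1) + 2^2 + 2 + 1  →[2↦3]→  3^(3 + 1) + 3^3 + 3 + 1 = 112  −1 ⇒ G_1=111
G_1=111  [base 3] 3^(3 + 1) + 3^3 + 3  →[3↦4]→  4^(4 + 1) + 4^4 + 4 = 1284  −1 ⇒ G_2=1283
G_2=1283  [base 4] 4^(4 + 1) + 4^4 + 3  →[4↦5]→  5^(5 + 1) + 5^5 + 3 = 18753  −1 ⇒ G_3=18752
G_3=18752  [base 5] 5^(5 + 1) + 5^5 + 2  →[5↦6]→  6^(6 + 1) + 6^6 + 2 = 326594  −1 ⇒ G_4=326593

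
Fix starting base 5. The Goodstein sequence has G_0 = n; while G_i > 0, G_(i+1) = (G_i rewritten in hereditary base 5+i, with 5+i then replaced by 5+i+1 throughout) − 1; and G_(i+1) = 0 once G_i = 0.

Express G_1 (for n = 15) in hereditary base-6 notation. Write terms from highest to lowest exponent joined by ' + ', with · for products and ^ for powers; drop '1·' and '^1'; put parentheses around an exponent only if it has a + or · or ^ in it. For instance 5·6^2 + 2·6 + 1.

base 5: 15 = 3·5; at 6: 3·6 = 18; next = 17
base 6: 17 = 2·6 + 5; at 7: 2·7 + 5 = 19; next = 18

2·6 + 5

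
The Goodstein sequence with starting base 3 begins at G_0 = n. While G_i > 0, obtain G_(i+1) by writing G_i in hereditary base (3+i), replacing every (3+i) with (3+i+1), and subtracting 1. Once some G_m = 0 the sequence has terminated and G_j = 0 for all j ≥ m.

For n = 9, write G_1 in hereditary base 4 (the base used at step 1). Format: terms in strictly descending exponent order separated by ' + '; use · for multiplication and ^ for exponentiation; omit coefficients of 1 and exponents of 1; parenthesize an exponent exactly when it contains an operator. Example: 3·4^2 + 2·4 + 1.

(0) 9|_3 = 3^2 ↦ 4^2|_4 = 16 ⇒ 15
(1) 15|_4 = 3·4 + 3 ↦ 3·5 + 3|_5 = 18 ⇒ 17

3·4 + 3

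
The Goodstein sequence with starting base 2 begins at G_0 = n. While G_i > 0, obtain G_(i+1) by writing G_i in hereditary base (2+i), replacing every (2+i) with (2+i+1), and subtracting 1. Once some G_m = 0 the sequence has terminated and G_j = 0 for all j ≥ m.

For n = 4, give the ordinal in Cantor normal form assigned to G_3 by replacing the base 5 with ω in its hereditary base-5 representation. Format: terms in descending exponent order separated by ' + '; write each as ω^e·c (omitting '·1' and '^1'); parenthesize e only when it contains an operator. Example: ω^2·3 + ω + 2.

i=0: 4 = 2^2 (b=2); 2→3: 3^3 = 27; 27−1 = 26
i=1: 26 = 2·3^2 + 2·3 + 2 (b=3); 3→4: 2·4^2 + 2·4 + 2 = 42; 42−1 = 41
i=2: 41 = 2·4^2 + 2·4 + 1 (b=4); 4→5: 2·5^2 + 2·5 + 1 = 61; 61−1 = 60
i=3: 60 = 2·5^2 + 2·5 (b=5); 5→6: 2·6^2 + 2·6 = 84; 84−1 = 83

ω^2·2 + ω·2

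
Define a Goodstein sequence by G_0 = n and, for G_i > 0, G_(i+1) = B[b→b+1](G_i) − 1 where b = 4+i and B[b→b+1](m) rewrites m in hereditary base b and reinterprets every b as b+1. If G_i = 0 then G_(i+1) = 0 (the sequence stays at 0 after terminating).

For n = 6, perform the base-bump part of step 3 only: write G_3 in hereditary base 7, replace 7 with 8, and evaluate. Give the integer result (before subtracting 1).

6

6 —HB4→ 4 + 2 —bump→ 5 + 2 = 7 —(−1)→ 6
6 —HB5→ 5 + 1 —bump→ 6 + 1 = 7 —(−1)→ 6
6 —HB6→ 6 —bump→ 7 = 7 —(−1)→ 6
6 —HB7→ 6 —bump→ 6 = 6 —(−1)→ 5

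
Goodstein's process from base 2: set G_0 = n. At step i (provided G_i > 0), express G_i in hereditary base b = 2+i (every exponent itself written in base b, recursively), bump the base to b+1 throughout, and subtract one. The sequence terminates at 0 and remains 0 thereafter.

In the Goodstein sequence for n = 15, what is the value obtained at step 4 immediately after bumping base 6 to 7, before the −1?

6588345

15 —HB2→ 2^(2 + 1) + 2^2 + 2 + 1 —bump→ 3^(3 + 1) + 3^3 + 3 + 1 = 112 —(−1)→ 111
111 —HB3→ 3^(3 + 1) + 3^3 + 3 —bump→ 4^(4 + 1) + 4^4 + 4 = 1284 —(−1)→ 1283
1283 —HB4→ 4^(4 + 1) + 4^4 + 3 —bump→ 5^(5 + 1) + 5^5 + 3 = 18753 —(−1)→ 18752
18752 —HB5→ 5^(5 + 1) + 5^5 + 2 —bump→ 6^(6 + 1) + 6^6 + 2 = 326594 —(−1)→ 326593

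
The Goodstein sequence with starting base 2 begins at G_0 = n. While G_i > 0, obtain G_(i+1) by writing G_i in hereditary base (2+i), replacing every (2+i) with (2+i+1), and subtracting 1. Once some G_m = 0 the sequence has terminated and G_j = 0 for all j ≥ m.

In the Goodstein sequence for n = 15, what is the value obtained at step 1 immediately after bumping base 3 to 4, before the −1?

15 —HB2→ 2^(2 + 1) + 2^2 + 2 + 1 —bump→ 3^(3 + 1) + 3^3 + 3 + 1 = 112 —(−1)→ 111
111 —HB3→ 3^(3 + 1) + 3^3 + 3 —bump→ 4^(4 + 1) + 4^4 + 4 = 1284 —(−1)→ 1283

1284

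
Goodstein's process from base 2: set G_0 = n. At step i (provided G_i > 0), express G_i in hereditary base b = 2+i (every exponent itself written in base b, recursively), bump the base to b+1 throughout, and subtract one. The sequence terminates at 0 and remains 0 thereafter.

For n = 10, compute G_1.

83

10 —HB2→ 2^(2 + 1) + 2 —bump→ 3^(3 + 1) + 3 = 84 —(−1)→ 83
83 —HB3→ 3^(3 + 1) + 2 —bump→ 4^(4 + 1) + 2 = 1026 —(−1)→ 1025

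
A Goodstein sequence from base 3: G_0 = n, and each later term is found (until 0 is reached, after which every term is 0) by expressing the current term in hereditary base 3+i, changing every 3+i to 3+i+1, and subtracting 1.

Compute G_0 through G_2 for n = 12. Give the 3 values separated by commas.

base 3: 12 = 3^2 + 3; at 4: 4^2 + 4 = 20; next = 19
base 4: 19 = 4^2 + 3; at 5: 5^2 + 3 = 28; next = 27

12, 19, 27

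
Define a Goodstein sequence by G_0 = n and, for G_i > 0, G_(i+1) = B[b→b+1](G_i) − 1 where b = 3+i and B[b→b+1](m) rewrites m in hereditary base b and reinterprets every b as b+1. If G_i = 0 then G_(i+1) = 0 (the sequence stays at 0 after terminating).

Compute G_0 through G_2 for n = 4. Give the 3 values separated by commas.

4, 4, 4

4 —HB3→ 3 + 1 —bump→ 4 + 1 = 5 —(−1)→ 4
4 —HB4→ 4 —bump→ 5 = 5 —(−1)→ 4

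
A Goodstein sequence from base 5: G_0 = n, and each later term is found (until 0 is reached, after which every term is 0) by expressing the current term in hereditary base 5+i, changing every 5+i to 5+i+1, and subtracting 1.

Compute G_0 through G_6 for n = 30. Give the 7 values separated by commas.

(0) 30|_5 = 5^2 + 5 ↦ 6^2 + 6|_6 = 42 ⇒ 41
(1) 41|_6 = 6^2 + 5 ↦ 7^2 + 5|_7 = 54 ⇒ 53
(2) 53|_7 = 7^2 + 4 ↦ 8^2 + 4|_8 = 68 ⇒ 67
(3) 67|_8 = 8^2 + 3 ↦ 9^2 + 3|_9 = 84 ⇒ 83
(4) 83|_9 = 9^2 + 2 ↦ 10^2 + 2|_10 = 102 ⇒ 101
(5) 101|_10 = 10^2 + 1 ↦ 11^2 + 1|_11 = 122 ⇒ 121

30, 41, 53, 67, 83, 101, 121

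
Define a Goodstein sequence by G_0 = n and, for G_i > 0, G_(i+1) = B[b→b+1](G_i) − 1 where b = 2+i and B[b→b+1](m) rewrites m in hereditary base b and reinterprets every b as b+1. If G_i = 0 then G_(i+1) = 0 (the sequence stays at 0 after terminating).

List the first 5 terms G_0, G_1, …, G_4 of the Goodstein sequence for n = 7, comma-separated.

step 0: 7 = 2^2 + 2 + 1; sub 3 for 2: 3^3 + 3 + 1; = 31; G_1 = 31−1 = 30
step 1: 30 = 3^3 + 3; sub 4 for 3: 4^4 + 4; = 260; G_2 = 260−1 = 259
step 2: 259 = 4^4 + 3; sub 5 for 4: 5^5 + 3; = 3128; G_3 = 3128−1 = 3127
step 3: 3127 = 5^5 + 2; sub 6 for 5: 6^6 + 2; = 46658; G_4 = 46658−1 = 46657

7, 30, 259, 3127, 46657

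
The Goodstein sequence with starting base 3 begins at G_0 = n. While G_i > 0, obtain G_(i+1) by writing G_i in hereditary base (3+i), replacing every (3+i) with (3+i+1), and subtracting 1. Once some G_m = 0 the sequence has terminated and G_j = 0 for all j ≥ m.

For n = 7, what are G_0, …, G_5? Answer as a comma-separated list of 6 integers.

7, 8, 9, 9, 9, 9

base 3: 7 = 2·3 + 1; at 4: 2·4 + 1 = 9; next = 8
base 4: 8 = 2·4; at 5: 2·5 = 10; next = 9
base 5: 9 = 5 + 4; at 6: 6 + 4 = 10; next = 9
base 6: 9 = 6 + 3; at 7: 7 + 3 = 10; next = 9
base 7: 9 = 7 + 2; at 8: 8 + 2 = 10; next = 9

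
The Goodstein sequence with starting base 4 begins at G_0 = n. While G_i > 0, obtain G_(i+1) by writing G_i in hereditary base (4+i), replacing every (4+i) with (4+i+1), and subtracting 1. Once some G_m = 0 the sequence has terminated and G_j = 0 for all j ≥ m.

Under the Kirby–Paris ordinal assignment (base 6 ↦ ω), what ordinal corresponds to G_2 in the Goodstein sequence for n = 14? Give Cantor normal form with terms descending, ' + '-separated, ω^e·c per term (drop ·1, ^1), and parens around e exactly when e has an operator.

ω·3

step 0: 14 = 3·4 + 2; sub 5 for 4: 3·5 + 2; = 17; G_1 = 17−1 = 16
step 1: 16 = 3·5 + 1; sub 6 for 5: 3·6 + 1; = 19; G_2 = 19−1 = 18
step 2: 18 = 3·6; sub 7 for 6: 3·7; = 21; G_3 = 21−1 = 20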